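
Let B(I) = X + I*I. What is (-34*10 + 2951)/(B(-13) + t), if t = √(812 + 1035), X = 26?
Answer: 509145/36178 - 2611*√1847/36178 ≈ 10.972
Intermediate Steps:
t = √1847 ≈ 42.977
B(I) = 26 + I² (B(I) = 26 + I*I = 26 + I²)
(-34*10 + 2951)/(B(-13) + t) = (-34*10 + 2951)/((26 + (-13)²) + √1847) = (-340 + 2951)/((26 + 169) + √1847) = 2611/(195 + √1847)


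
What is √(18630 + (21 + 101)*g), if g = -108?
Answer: 3*√606 ≈ 73.851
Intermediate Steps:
√(18630 + (21 + 101)*g) = √(18630 + (21 + 101)*(-108)) = √(18630 + 122*(-108)) = √(18630 - 13176) = √5454 = 3*√606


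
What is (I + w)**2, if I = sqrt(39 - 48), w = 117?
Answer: 13680 + 702*I ≈ 13680.0 + 702.0*I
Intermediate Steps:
I = 3*I (I = sqrt(-9) = 3*I ≈ 3.0*I)
(I + w)**2 = (3*I + 117)**2 = (117 + 3*I)**2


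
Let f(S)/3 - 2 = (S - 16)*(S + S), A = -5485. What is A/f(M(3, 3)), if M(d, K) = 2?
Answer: 5485/162 ≈ 33.858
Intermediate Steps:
f(S) = 6 + 6*S*(-16 + S) (f(S) = 6 + 3*((S - 16)*(S + S)) = 6 + 3*((-16 + S)*(2*S)) = 6 + 3*(2*S*(-16 + S)) = 6 + 6*S*(-16 + S))
A/f(M(3, 3)) = -5485/(6 - 96*2 + 6*2²) = -5485/(6 - 192 + 6*4) = -5485/(6 - 192 + 24) = -5485/(-162) = -5485*(-1/162) = 5485/162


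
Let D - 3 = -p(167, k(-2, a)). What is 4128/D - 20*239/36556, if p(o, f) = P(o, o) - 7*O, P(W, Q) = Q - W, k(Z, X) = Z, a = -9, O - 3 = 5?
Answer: 37655287/539201 ≈ 69.835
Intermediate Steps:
O = 8 (O = 3 + 5 = 8)
p(o, f) = -56 (p(o, f) = (o - o) - 7*8 = 0 - 56 = -56)
D = 59 (D = 3 - 1*(-56) = 3 + 56 = 59)
4128/D - 20*239/36556 = 4128/59 - 20*239/36556 = 4128*(1/59) - 4780*1/36556 = 4128/59 - 1195/9139 = 37655287/539201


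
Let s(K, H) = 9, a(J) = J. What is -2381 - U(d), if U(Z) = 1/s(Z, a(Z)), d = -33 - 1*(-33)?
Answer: -21430/9 ≈ -2381.1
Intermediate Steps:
d = 0 (d = -33 + 33 = 0)
U(Z) = ⅑ (U(Z) = 1/9 = ⅑)
-2381 - U(d) = -2381 - 1*⅑ = -2381 - ⅑ = -21430/9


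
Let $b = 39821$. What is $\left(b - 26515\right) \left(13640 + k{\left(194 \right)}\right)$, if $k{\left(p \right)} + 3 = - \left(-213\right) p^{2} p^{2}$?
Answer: $4014524030510210$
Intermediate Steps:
$k{\left(p \right)} = -3 + 213 p^{4}$ ($k{\left(p \right)} = -3 + - \left(-213\right) p^{2} p^{2} = -3 + 213 p^{2} p^{2} = -3 + 213 p^{4}$)
$\left(b - 26515\right) \left(13640 + k{\left(194 \right)}\right) = \left(39821 - 26515\right) \left(13640 - \left(3 - 213 \cdot 194^{4}\right)\right) = 13306 \left(13640 + \left(-3 + 213 \cdot 1416468496\right)\right) = 13306 \left(13640 + \left(-3 + 301707789648\right)\right) = 13306 \left(13640 + 301707789645\right) = 13306 \cdot 301707803285 = 4014524030510210$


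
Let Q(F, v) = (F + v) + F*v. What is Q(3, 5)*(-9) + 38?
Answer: -169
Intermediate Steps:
Q(F, v) = F + v + F*v
Q(3, 5)*(-9) + 38 = (3 + 5 + 3*5)*(-9) + 38 = (3 + 5 + 15)*(-9) + 38 = 23*(-9) + 38 = -207 + 38 = -169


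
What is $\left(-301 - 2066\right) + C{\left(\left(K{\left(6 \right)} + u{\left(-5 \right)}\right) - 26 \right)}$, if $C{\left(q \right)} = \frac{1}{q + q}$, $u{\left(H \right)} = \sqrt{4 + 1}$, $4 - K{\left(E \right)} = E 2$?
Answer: $- \frac{2724434}{1151} - \frac{\sqrt{5}}{2302} \approx -2367.0$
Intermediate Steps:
$K{\left(E \right)} = 4 - 2 E$ ($K{\left(E \right)} = 4 - E 2 = 4 - 2 E$)
$u{\left(H \right)} = \sqrt{5}$
$C{\left(q \right)} = \frac{1}{2 q}$
$\left(-301 - 2066\right) + C{\left(\left(K{\left(6 \right)} + u{\left(-5 \right)}\right) - 26 \right)} = \left(-301 - 2066\right) + \frac{1}{2 \left(\left(\left(4 - 12\right) + \sqrt{5}\right) - 26\right)} = -2367 + \frac{1}{2 \left(\left(\left(4 - 12\right) + \sqrt{5}\right) - 26\right)} = -2367 + \frac{1}{2 \left(\left(-8 + \sqrt{5}\right) - 26\right)} = -2367 + \frac{1}{2 \left(-34 + \sqrt{5}\right)}$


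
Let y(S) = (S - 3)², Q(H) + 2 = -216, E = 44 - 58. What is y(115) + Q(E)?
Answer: 12326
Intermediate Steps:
E = -14
Q(H) = -218 (Q(H) = -2 - 216 = -218)
y(S) = (-3 + S)²
y(115) + Q(E) = (-3 + 115)² - 218 = 112² - 218 = 12544 - 218 = 12326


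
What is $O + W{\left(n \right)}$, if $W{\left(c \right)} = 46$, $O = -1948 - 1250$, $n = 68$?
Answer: $-3152$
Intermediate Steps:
$O = -3198$ ($O = -1948 - 1250 = -3198$)
$O + W{\left(n \right)} = -3198 + 46 = -3152$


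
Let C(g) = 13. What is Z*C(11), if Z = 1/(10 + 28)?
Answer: 13/38 ≈ 0.34211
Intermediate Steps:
Z = 1/38 ≈ 0.026316
Z*C(11) = (1/38)*13 = 13/38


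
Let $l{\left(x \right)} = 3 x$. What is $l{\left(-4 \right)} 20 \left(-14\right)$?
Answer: $3360$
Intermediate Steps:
$l{\left(-4 \right)} 20 \left(-14\right) = 3 \left(-4\right) 20 \left(-14\right) = \left(-12\right) 20 \left(-14\right) = \left(-240\right) \left(-14\right) = 3360$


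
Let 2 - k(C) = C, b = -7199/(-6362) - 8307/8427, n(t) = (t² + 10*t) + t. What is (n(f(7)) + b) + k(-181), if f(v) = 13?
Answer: 8848680323/17870858 ≈ 495.15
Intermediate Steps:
n(t) = t² + 11*t
b = 2605613/17870858 (b = -7199*(-1/6362) - 8307*1/8427 = 7199/6362 - 2769/2809 = 2605613/17870858 ≈ 0.14580)
k(C) = 2 - C
(n(f(7)) + b) + k(-181) = (13*(11 + 13) + 2605613/17870858) + (2 - 1*(-181)) = (13*24 + 2605613/17870858) + (2 + 181) = (312 + 2605613/17870858) + 183 = 5578313309/17870858 + 183 = 8848680323/17870858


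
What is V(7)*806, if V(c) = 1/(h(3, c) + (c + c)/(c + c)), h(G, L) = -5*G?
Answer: -403/7 ≈ -57.571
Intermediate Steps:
V(c) = -1/14 (V(c) = 1/(-5*3 + (c + c)/(c + c)) = 1/(-15 + (2*c)/((2*c))) = 1/(-15 + (2*c)*(1/(2*c))) = 1/(-15 + 1) = 1/(-14) = -1/14)
V(7)*806 = -1/14*806 = -403/7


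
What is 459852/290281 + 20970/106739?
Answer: 55171335198/30984303659 ≈ 1.7806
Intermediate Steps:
459852/290281 + 20970/106739 = 55171335198/30984303659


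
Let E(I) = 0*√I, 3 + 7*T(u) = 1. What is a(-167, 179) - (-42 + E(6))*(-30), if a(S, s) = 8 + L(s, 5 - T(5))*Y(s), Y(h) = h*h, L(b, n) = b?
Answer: 5734087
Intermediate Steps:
T(u) = -2/7 (T(u) = -3/7 + (⅐)*1 = -3/7 + ⅐ = -2/7)
E(I) = 0
Y(h) = h²
a(S, s) = 8 + s³ (a(S, s) = 8 + s*s² = 8 + s³)
a(-167, 179) - (-42 + E(6))*(-30) = (8 + 179³) - (-42 + 0)*(-30) = (8 + 5735339) - (-42)*(-30) = 5735347 - 1*1260 = 5735347 - 1260 = 5734087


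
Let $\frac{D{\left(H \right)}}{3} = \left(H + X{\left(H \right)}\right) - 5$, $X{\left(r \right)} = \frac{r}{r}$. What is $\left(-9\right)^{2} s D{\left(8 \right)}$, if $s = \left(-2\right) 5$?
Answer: $-9720$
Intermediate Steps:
$X{\left(r \right)} = 1$
$s = -10$
$D{\left(H \right)} = -12 + 3 H$ ($D{\left(H \right)} = 3 \left(\left(H + 1\right) - 5\right) = 3 \left(\left(1 + H\right) - 5\right) = 3 \left(-4 + H\right) = -12 + 3 H$)
$\left(-9\right)^{2} s D{\left(8 \right)} = \left(-9\right)^{2} \left(-10\right) \left(-12 + 3 \cdot 8\right) = 81 \left(-10\right) \left(-12 + 24\right) = \left(-810\right) 12 = -9720$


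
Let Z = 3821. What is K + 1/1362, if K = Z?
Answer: 5204203/1362 ≈ 3821.0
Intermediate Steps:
K = 3821
K + 1/1362 = 3821 + 1/1362 = 5204203/1362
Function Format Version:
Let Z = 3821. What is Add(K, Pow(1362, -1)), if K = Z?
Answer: Rational(5204203, 1362) ≈ 3821.0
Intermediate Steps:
K = 3821
Add(K, Pow(1362, -1)) = Add(3821, Pow(1362, -1)) = Add(3821, Rational(1, 1362)) = Rational(5204203, 1362)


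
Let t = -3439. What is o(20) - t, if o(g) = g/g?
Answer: 3440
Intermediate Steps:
o(g) = 1
o(20) - t = 1 - 1*(-3439) = 1 + 3439 = 3440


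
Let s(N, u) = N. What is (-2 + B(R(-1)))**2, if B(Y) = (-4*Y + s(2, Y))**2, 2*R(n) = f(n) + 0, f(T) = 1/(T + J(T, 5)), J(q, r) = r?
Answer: 1/16 ≈ 0.062500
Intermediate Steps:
f(T) = 1/(5 + T) (f(T) = 1/(T + 5) = 1/(5 + T))
R(n) = 1/(2*(5 + n)) (R(n) = (1/(5 + n) + 0)/2 = 1/(2*(5 + n)))
B(Y) = (2 - 4*Y)**2 (B(Y) = (-4*Y + 2)**2 = (2 - 4*Y)**2)
(-2 + B(R(-1)))**2 = (-2 + 4*(-1 + 2*(1/(2*(5 - 1))))**2)**2 = (-2 + 4*(-1 + 2*((1/2)/4))**2)**2 = (-2 + 4*(-1 + 2*((1/2)*(1/4)))**2)**2 = (-2 + 4*(-1 + 2*(1/8))**2)**2 = (-2 + 4*(-1 + 1/4)**2)**2 = (-2 + 4*(-3/4)**2)**2 = (-2 + 4*(9/16))**2 = (-2 + 9/4)**2 = (1/4)**2 = 1/16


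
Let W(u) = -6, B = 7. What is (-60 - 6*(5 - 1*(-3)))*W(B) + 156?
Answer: 804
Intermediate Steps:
(-60 - 6*(5 - 1*(-3)))*W(B) + 156 = (-60 - 6*(5 - 1*(-3)))*(-6) + 156 = (-60 - 6*(5 + 3))*(-6) + 156 = (-60 - 6*8)*(-6) + 156 = (-60 - 1*48)*(-6) + 156 = (-60 - 48)*(-6) + 156 = -108*(-6) + 156 = 648 + 156 = 804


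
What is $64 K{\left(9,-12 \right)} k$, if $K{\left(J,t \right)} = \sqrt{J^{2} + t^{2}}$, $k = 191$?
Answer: $183360$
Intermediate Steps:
$64 K{\left(9,-12 \right)} k = 64 \sqrt{9^{2} + \left(-12\right)^{2}} \cdot 191 = 64 \sqrt{81 + 144} \cdot 191 = 64 \sqrt{225} \cdot 191 = 64 \cdot 15 \cdot 191 = 960 \cdot 191 = 183360$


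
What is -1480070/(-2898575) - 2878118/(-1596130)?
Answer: 5221865859/2256830495 ≈ 2.3138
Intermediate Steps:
-1480070/(-2898575) - 2878118/(-1596130) = -1480070*(-1/2898575) - 2878118*(-1/1596130) = 296014/579715 + 35099/19465 = 5221865859/2256830495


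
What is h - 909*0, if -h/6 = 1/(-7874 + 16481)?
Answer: -2/2869 ≈ -0.00069711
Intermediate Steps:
h = -2/2869 (h = -6/(-7874 + 16481) = -6/8607 = -6*1/8607 = -2/2869 ≈ -0.00069711)
h - 909*0 = -2/2869 - 909*0 = -2/2869 - 1*0 = -2/2869 + 0 = -2/2869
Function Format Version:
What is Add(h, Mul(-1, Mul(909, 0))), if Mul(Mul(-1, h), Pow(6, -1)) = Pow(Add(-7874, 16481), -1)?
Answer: Rational(-2, 2869) ≈ -0.00069711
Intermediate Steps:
h = Rational(-2, 2869) (h = Mul(-6, Pow(Add(-7874, 16481), -1)) = Mul(-6, Pow(8607, -1)) = Mul(-6, Rational(1, 8607)) = Rational(-2, 2869) ≈ -0.00069711)
Add(h, Mul(-1, Mul(909, 0))) = Add(Rational(-2, 2869), Mul(-1, Mul(909, 0))) = Add(Rational(-2, 2869), Mul(-1, 0)) = Add(Rational(-2, 2869), 0) = Rational(-2, 2869)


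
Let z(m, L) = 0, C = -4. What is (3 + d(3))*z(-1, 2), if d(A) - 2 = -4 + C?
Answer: 0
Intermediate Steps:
d(A) = -6 (d(A) = 2 + (-4 - 4) = 2 - 8 = -6)
(3 + d(3))*z(-1, 2) = (3 - 6)*0 = -3*0 = 0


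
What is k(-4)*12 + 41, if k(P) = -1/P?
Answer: 44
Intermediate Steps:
k(-4)*12 + 41 = -1/(-4)*12 + 41 = -1*(-¼)*12 + 41 = (¼)*12 + 41 = 3 + 41 = 44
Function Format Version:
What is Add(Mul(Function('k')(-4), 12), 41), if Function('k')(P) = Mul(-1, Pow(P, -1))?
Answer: 44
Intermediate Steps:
Add(Mul(Function('k')(-4), 12), 41) = Add(Mul(Mul(-1, Pow(-4, -1)), 12), 41) = Add(Mul(Mul(-1, Rational(-1, 4)), 12), 41) = Add(Mul(Rational(1, 4), 12), 41) = Add(3, 41) = 44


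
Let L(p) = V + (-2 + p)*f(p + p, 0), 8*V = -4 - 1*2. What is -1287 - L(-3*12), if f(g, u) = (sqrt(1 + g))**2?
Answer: -15937/4 ≈ -3984.3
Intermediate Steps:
V = -3/4 (V = (-4 - 1*2)/8 = (-4 - 2)/8 = (1/8)*(-6) = -3/4 ≈ -0.75000)
f(g, u) = 1 + g
L(p) = -3/4 + (1 + 2*p)*(-2 + p) (L(p) = -3/4 + (-2 + p)*(1 + (p + p)) = -3/4 + (-2 + p)*(1 + 2*p) = -3/4 + (1 + 2*p)*(-2 + p))
-1287 - L(-3*12) = -1287 - (-11/4 - (-9)*12 + 2*(-3*12)**2) = -1287 - (-11/4 - 3*(-36) + 2*(-36)**2) = -1287 - (-11/4 + 108 + 2*1296) = -1287 - (-11/4 + 108 + 2592) = -1287 - 1*10789/4 = -1287 - 10789/4 = -15937/4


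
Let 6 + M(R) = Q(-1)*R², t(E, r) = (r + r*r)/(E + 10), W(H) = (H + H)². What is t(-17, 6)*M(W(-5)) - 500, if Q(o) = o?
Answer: 59536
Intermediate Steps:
W(H) = 4*H² (W(H) = (2*H)² = 4*H²)
t(E, r) = (r + r²)/(10 + E)
M(R) = -6 - R²
t(-17, 6)*M(W(-5)) - 500 = (6*(1 + 6)/(10 - 17))*(-6 - (4*(-5)²)²) - 500 = (6*7/(-7))*(-6 - (4*25)²) - 500 = (6*(-⅐)*7)*(-6 - 1*100²) - 500 = -6*(-6 - 1*10000) - 500 = -6*(-6 - 10000) - 500 = -6*(-10006) - 500 = 60036 - 500 = 59536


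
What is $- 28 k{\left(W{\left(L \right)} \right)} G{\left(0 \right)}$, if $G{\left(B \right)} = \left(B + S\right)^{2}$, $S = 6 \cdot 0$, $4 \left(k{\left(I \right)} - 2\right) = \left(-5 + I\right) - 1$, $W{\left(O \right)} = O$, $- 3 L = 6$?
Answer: $0$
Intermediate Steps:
$L = -2$ ($L = \left(- \frac{1}{3}\right) 6 = -2$)
$k{\left(I \right)} = \frac{1}{2} + \frac{I}{4}$ ($k{\left(I \right)} = 2 + \frac{\left(-5 + I\right) - 1}{4} = 2 + \frac{-6 + I}{4} = 2 + \left(- \frac{3}{2} + \frac{I}{4}\right) = \frac{1}{2} + \frac{I}{4}$)
$S = 0$
$G{\left(B \right)} = B^{2}$ ($G{\left(B \right)} = \left(B + 0\right)^{2} = B^{2}$)
$- 28 k{\left(W{\left(L \right)} \right)} G{\left(0 \right)} = - 28 \left(\frac{1}{2} + \frac{1}{4} \left(-2\right)\right) 0^{2} = - 28 \left(\frac{1}{2} - \frac{1}{2}\right) 0 = \left(-28\right) 0 \cdot 0 = 0 \cdot 0 = 0$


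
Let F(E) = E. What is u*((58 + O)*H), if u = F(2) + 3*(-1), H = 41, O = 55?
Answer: -4633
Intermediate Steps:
u = -1 (u = 2 + 3*(-1) = 2 - 3 = -1)
u*((58 + O)*H) = -(58 + 55)*41 = -113*41 = -1*4633 = -4633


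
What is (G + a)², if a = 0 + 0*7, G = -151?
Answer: 22801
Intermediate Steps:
a = 0 (a = 0 + 0 = 0)
(G + a)² = (-151 + 0)² = (-151)² = 22801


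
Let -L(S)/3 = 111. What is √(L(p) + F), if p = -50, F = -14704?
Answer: I*√15037 ≈ 122.63*I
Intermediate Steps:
L(S) = -333 (L(S) = -3*111 = -333)
√(L(p) + F) = √(-333 - 14704) = √(-15037) = I*√15037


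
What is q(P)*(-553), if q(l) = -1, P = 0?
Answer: 553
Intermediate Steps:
q(P)*(-553) = -1*(-553) = 553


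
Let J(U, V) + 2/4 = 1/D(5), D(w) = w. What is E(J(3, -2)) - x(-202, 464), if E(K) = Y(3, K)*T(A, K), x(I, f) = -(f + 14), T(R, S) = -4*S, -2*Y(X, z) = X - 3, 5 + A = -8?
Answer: 478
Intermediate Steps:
A = -13 (A = -5 - 8 = -13)
Y(X, z) = 3/2 - X/2 (Y(X, z) = -(X - 3)/2 = -(-3 + X)/2 = 3/2 - X/2)
J(U, V) = -3/10 (J(U, V) = -1/2 + 1/5 = -3/10)
x(I, f) = -14 - f (x(I, f) = -(14 + f) = -14 - f)
E(K) = 0 (E(K) = (3/2 - 1/2*3)*(-4*K) = (3/2 - 3/2)*(-4*K) = 0*(-4*K) = 0)
E(J(3, -2)) - x(-202, 464) = 0 - (-14 - 1*464) = 0 - (-14 - 464) = 0 - 1*(-478) = 0 + 478 = 478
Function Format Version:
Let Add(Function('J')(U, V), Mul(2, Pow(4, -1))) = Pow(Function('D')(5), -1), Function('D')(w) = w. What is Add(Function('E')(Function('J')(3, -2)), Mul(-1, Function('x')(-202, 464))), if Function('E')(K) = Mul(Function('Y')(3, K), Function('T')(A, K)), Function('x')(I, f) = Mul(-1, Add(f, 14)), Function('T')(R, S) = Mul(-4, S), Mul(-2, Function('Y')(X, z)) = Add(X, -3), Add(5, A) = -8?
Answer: 478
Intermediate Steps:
A = -13 (A = Add(-5, -8) = -13)
Function('Y')(X, z) = Add(Rational(3, 2), Mul(Rational(-1, 2), X)) (Function('Y')(X, z) = Mul(Rational(-1, 2), Add(X, -3)) = Mul(Rational(-1, 2), Add(-3, X)) = Add(Rational(3, 2), Mul(Rational(-1, 2), X)))
Function('J')(U, V) = Rational(-3, 10) (Function('J')(U, V) = Add(Rational(-1, 2), Pow(5, -1)) = Add(Rational(-1, 2), Rational(1, 5)) = Rational(-3, 10))
Function('x')(I, f) = Add(-14, Mul(-1, f)) (Function('x')(I, f) = Mul(-1, Add(14, f)) = Add(-14, Mul(-1, f)))
Function('E')(K) = 0 (Function('E')(K) = Mul(Add(Rational(3, 2), Mul(Rational(-1, 2), 3)), Mul(-4, K)) = Mul(Add(Rational(3, 2), Rational(-3, 2)), Mul(-4, K)) = Mul(0, Mul(-4, K)) = 0)
Add(Function('E')(Function('J')(3, -2)), Mul(-1, Function('x')(-202, 464))) = Add(0, Mul(-1, Add(-14, Mul(-1, 464)))) = Add(0, Mul(-1, Add(-14, -464))) = Add(0, Mul(-1, -478)) = Add(0, 478) = 478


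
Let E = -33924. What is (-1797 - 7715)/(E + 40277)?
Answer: -9512/6353 ≈ -1.4972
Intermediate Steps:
(-1797 - 7715)/(E + 40277) = (-1797 - 7715)/(-33924 + 40277) = -9512/6353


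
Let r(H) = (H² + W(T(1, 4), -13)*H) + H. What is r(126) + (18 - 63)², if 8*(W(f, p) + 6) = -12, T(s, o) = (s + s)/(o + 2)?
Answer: 17082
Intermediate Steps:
T(s, o) = 2*s/(2 + o) (T(s, o) = (2*s)/(2 + o) = 2*s/(2 + o))
W(f, p) = -15/2 (W(f, p) = -6 + (⅛)*(-12) = -6 - 3/2 = -15/2)
r(H) = H² - 13*H/2 (r(H) = (H² - 15*H/2) + H = H² - 13*H/2)
r(126) + (18 - 63)² = (½)*126*(-13 + 2*126) + (18 - 63)² = (½)*126*(-13 + 252) + (-45)² = (½)*126*239 + 2025 = 15057 + 2025 = 17082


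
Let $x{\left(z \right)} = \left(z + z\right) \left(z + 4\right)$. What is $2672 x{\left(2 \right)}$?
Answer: $64128$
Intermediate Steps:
$x{\left(z \right)} = 2 z \left(4 + z\right)$
$2672 x{\left(2 \right)} = 2672 \cdot 2 \cdot 2 \left(4 + 2\right) = 2672 \cdot 2 \cdot 2 \cdot 6 = 2672 \cdot 24 = 64128$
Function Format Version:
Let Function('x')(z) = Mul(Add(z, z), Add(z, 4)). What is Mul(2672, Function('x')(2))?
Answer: 64128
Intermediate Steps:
Function('x')(z) = Mul(2, z, Add(4, z)) (Function('x')(z) = Mul(Mul(2, z), Add(4, z)) = Mul(2, z, Add(4, z)))
Mul(2672, Function('x')(2)) = Mul(2672, Mul(2, 2, Add(4, 2))) = Mul(2672, Mul(2, 2, 6)) = Mul(2672, 24) = 64128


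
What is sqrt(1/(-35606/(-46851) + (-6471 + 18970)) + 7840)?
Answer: sqrt(2688791614112523869005)/585626255 ≈ 88.544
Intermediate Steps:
sqrt(1/(-35606/(-46851) + (-6471 + 18970)) + 7840) = sqrt(1/(-35606*(-1/46851) + 12499) + 7840) = sqrt(1/(35606/46851 + 12499) + 7840) = sqrt(1/(585626255/46851) + 7840) = sqrt(46851/585626255 + 7840) = sqrt(4591309886051/585626255) = sqrt(2688791614112523869005)/585626255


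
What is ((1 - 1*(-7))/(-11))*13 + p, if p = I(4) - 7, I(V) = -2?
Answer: -203/11 ≈ -18.455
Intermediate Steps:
p = -9 (p = -2 - 7 = -9)
((1 - 1*(-7))/(-11))*13 + p = ((1 - 1*(-7))/(-11))*13 - 9 = ((1 + 7)*(-1/11))*13 - 9 = (8*(-1/11))*13 - 9 = -8/11*13 - 9 = -104/11 - 9 = -203/11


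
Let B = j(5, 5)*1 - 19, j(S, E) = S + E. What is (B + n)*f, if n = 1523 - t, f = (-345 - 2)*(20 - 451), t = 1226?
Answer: 43072416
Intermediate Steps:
j(S, E) = E + S
f = 149557 (f = -347*(-431) = 149557)
B = -9 (B = (5 + 5)*1 - 19 = 10*1 - 19 = 10 - 19 = -9)
n = 297 (n = 1523 - 1*1226 = 1523 - 1226 = 297)
(B + n)*f = (-9 + 297)*149557 = 288*149557 = 43072416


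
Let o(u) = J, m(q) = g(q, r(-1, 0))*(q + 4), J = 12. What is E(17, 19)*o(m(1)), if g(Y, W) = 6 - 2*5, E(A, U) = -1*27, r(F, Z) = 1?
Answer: -324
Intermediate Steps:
E(A, U) = -27
g(Y, W) = -4 (g(Y, W) = 6 - 10 = -4)
m(q) = -16 - 4*q (m(q) = -4*(q + 4) = -4*(4 + q) = -16 - 4*q)
o(u) = 12
E(17, 19)*o(m(1)) = -27*12 = -324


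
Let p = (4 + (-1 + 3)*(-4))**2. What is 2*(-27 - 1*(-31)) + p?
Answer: 24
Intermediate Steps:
p = 16 (p = (4 + 2*(-4))**2 = (4 - 8)**2 = (-4)**2 = 16)
2*(-27 - 1*(-31)) + p = 2*(-27 - 1*(-31)) + 16 = 2*(-27 + 31) + 16 = 2*4 + 16 = 8 + 16 = 24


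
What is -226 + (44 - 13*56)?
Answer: -910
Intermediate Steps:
-226 + (44 - 13*56) = -226 + (44 - 1*728) = -226 + (44 - 728) = -226 - 684 = -910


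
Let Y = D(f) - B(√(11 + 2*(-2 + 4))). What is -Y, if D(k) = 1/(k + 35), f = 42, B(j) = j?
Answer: -1/77 + √15 ≈ 3.8600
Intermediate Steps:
D(k) = 1/(35 + k)
Y = 1/77 - √15 (Y = 1/(35 + 42) - √(11 + 2*(-2 + 4)) = 1/77 - √(11 + 2*2) = 1/77 - √(11 + 4) = 1/77 - √15 ≈ -3.8600)
-Y = -(1/77 - √15) = -1/77 + √15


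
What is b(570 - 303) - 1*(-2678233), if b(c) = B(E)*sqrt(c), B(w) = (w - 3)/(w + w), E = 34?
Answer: 2678233 + 31*sqrt(267)/68 ≈ 2.6782e+6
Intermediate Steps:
B(w) = (-3 + w)/(2*w) (B(w) = (-3 + w)/((2*w)) = (-3 + w)*(1/(2*w)) = (-3 + w)/(2*w))
b(c) = 31*sqrt(c)/68 (b(c) = ((1/2)*(-3 + 34)/34)*sqrt(c) = ((1/2)*(1/34)*31)*sqrt(c) = 31*sqrt(c)/68)
b(570 - 303) - 1*(-2678233) = 31*sqrt(570 - 303)/68 - 1*(-2678233) = 31*sqrt(267)/68 + 2678233 = 2678233 + 31*sqrt(267)/68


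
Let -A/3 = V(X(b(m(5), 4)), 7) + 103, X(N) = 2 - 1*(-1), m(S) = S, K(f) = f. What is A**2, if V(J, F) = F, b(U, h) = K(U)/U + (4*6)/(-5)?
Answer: 108900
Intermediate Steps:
b(U, h) = -19/5 (b(U, h) = U/U + (4*6)/(-5) = 1 + 24*(-1/5) = 1 - 24/5 = -19/5)
X(N) = 3 (X(N) = 2 + 1 = 3)
A = -330 (A = -3*(7 + 103) = -3*110 = -330)
A**2 = (-330)**2 = 108900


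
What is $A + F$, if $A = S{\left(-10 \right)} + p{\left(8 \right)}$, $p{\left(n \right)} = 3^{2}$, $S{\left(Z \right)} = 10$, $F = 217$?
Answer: $236$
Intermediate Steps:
$p{\left(n \right)} = 9$
$A = 19$ ($A = 10 + 9 = 19$)
$A + F = 19 + 217 = 236$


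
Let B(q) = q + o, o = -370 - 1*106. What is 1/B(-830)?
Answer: -1/1306 ≈ -0.00076570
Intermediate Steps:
o = -476 (o = -370 - 106 = -476)
B(q) = -476 + q (B(q) = q - 476 = -476 + q)
1/B(-830) = 1/(-476 - 830) = 1/(-1306) = -1/1306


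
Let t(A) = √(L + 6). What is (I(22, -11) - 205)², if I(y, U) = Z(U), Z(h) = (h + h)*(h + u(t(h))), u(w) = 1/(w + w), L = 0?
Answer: 8335/6 - 407*√6/3 ≈ 1056.9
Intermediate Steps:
t(A) = √6 (t(A) = √(0 + 6) = √6)
u(w) = 1/(2*w)
Z(h) = 2*h*(h + √6/12) (Z(h) = (h + h)*(h + 1/(2*(√6))) = (2*h)*(h + (√6/6)/2) = (2*h)*(h + √6/12) = 2*h*(h + √6/12))
I(y, U) = U*(√6 + 12*U)/6
(I(22, -11) - 205)² = ((⅙)*(-11)*(√6 + 12*(-11)) - 205)² = ((⅙)*(-11)*(√6 - 132) - 205)² = ((⅙)*(-11)*(-132 + √6) - 205)² = ((242 - 11*√6/6) - 205)² = (37 - 11*√6/6)²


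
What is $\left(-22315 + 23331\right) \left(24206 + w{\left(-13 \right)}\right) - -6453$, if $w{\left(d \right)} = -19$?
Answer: $24580445$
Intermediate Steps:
$\left(-22315 + 23331\right) \left(24206 + w{\left(-13 \right)}\right) - -6453 = \left(-22315 + 23331\right) \left(24206 - 19\right) - -6453 = 1016 \cdot 24187 + 6453 = 24573992 + 6453 = 24580445$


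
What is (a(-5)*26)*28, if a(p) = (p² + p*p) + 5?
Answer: 40040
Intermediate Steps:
a(p) = 5 + 2*p² (a(p) = (p² + p²) + 5 = 2*p² + 5 = 5 + 2*p²)
(a(-5)*26)*28 = ((5 + 2*(-5)²)*26)*28 = ((5 + 2*25)*26)*28 = ((5 + 50)*26)*28 = (55*26)*28 = 1430*28 = 40040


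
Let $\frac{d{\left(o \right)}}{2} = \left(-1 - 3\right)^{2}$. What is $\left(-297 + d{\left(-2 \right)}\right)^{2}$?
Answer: $70225$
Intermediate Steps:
$d{\left(o \right)} = 32$ ($d{\left(o \right)} = 2 \left(-1 - 3\right)^{2} = 2 \left(-4\right)^{2} = 2 \cdot 16 = 32$)
$\left(-297 + d{\left(-2 \right)}\right)^{2} = \left(-297 + 32\right)^{2} = \left(-265\right)^{2} = 70225$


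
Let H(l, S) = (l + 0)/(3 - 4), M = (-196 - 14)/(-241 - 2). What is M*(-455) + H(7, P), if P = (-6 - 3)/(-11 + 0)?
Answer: -32417/81 ≈ -400.21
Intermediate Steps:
P = 9/11 (P = -9/(-11) = -9*(-1/11) = 9/11 ≈ 0.81818)
M = 70/81 (M = -210/(-243) = -210*(-1/243) = 70/81 ≈ 0.86420)
H(l, S) = -l (H(l, S) = l/(-1) = l*(-1) = -l)
M*(-455) + H(7, P) = (70/81)*(-455) - 1*7 = -31850/81 - 7 = -32417/81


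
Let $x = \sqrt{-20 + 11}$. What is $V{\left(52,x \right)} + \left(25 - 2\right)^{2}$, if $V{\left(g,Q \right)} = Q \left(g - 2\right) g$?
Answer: $529 + 7800 i \approx 529.0 + 7800.0 i$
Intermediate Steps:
$x = 3 i$ ($x = \sqrt{-9} = 3 i \approx 3.0 i$)
$V{\left(g,Q \right)} = Q g \left(-2 + g\right)$ ($V{\left(g,Q \right)} = Q \left(-2 + g\right) g = Q g \left(-2 + g\right)$)
$V{\left(52,x \right)} + \left(25 - 2\right)^{2} = 3 i 52 \left(-2 + 52\right) + \left(25 - 2\right)^{2} = 3 i 52 \cdot 50 + 23^{2} = 7800 i + 529 = 529 + 7800 i$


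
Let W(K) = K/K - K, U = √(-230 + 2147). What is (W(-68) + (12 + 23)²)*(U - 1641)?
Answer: -2123454 + 3882*√213 ≈ -2.0668e+6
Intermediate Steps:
U = 3*√213 (U = √1917 = 3*√213 ≈ 43.784)
W(K) = 1 - K
(W(-68) + (12 + 23)²)*(U - 1641) = ((1 - 1*(-68)) + (12 + 23)²)*(3*√213 - 1641) = ((1 + 68) + 35²)*(-1641 + 3*√213) = (69 + 1225)*(-1641 + 3*√213) = 1294*(-1641 + 3*√213) = -2123454 + 3882*√213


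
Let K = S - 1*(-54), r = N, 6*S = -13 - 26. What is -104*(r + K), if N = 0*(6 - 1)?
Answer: -4940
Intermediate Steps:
S = -13/2 (S = (-13 - 26)/6 = (⅙)*(-39) = -13/2 ≈ -6.5000)
N = 0 (N = 0*5 = 0)
r = 0
K = 95/2 (K = -13/2 - 1*(-54) = -13/2 + 54 = 95/2 ≈ 47.500)
-104*(r + K) = -104*(0 + 95/2) = -104*95/2 = -4940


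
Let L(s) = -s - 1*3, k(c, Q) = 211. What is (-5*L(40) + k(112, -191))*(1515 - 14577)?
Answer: -5564412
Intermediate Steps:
L(s) = -3 - s (L(s) = -s - 3 = -3 - s)
(-5*L(40) + k(112, -191))*(1515 - 14577) = (-5*(-3 - 1*40) + 211)*(1515 - 14577) = (-5*(-3 - 40) + 211)*(-13062) = (-5*(-43) + 211)*(-13062) = (215 + 211)*(-13062) = 426*(-13062) = -5564412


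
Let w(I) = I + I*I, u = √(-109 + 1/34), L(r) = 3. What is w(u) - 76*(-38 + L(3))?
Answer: 86735/34 + I*√125970/34 ≈ 2551.0 + 10.439*I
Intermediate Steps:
u = I*√125970/34 (u = √(-109 + 1/34) = √(-3705/34) = I*√125970/34 ≈ 10.439*I)
w(I) = I + I²
w(u) - 76*(-38 + L(3)) = (I*√125970/34)*(1 + I*√125970/34) - 76*(-38 + 3) = I*√125970*(1 + I*√125970/34)/34 - 76*(-35) = I*√125970*(1 + I*√125970/34)/34 - 1*(-2660) = I*√125970*(1 + I*√125970/34)/34 + 2660 = 2660 + I*√125970*(1 + I*√125970/34)/34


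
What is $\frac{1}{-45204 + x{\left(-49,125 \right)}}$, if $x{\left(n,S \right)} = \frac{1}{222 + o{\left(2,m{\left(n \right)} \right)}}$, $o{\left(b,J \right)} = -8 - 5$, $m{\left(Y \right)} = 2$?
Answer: $- \frac{209}{9447635} \approx -2.2122 \cdot 10^{-5}$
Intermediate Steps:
$o{\left(b,J \right)} = -13$
$x{\left(n,S \right)} = \frac{1}{209}$ ($x{\left(n,S \right)} = \frac{1}{222 - 13} = \frac{1}{209}$)
$\frac{1}{-45204 + x{\left(-49,125 \right)}} = \frac{1}{-45204 + \frac{1}{209}} = \frac{1}{- \frac{9447635}{209}} = - \frac{209}{9447635}$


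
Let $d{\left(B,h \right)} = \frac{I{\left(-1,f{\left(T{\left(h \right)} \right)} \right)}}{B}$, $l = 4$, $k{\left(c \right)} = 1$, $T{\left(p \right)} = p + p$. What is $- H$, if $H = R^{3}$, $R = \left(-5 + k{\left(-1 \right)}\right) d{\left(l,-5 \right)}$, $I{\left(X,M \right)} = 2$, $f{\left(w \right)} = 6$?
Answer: $8$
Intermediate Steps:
$T{\left(p \right)} = 2 p$
$d{\left(B,h \right)} = \frac{2}{B}$
$R = -2$ ($R = \left(-5 + 1\right) \frac{2}{4} = - 4 \cdot 2 \cdot \frac{1}{4} = \left(-4\right) \frac{1}{2} = -2$)
$H = -8$ ($H = \left(-2\right)^{3} = -8$)
$- H = \left(-1\right) \left(-8\right) = 8$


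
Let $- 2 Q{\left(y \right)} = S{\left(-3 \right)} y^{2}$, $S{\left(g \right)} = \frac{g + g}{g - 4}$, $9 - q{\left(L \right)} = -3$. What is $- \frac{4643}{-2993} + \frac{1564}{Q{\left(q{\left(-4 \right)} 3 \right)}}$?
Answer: $- \frac{3678845}{2909196} \approx -1.2646$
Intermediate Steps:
$q{\left(L \right)} = 12$ ($q{\left(L \right)} = 9 - -3 = 9 + 3 = 12$)
$S{\left(g \right)} = \frac{2 g}{-4 + g}$
$Q{\left(y \right)} = - \frac{3 y^{2}}{7}$ ($Q{\left(y \right)} = - \frac{2 \left(-3\right) \frac{1}{-4 - 3} y^{2}}{2} = - \frac{2 \left(-3\right) \frac{1}{-7} y^{2}}{2} = - \frac{2 \left(-3\right) \left(- \frac{1}{7}\right) y^{2}}{2} = - \frac{\frac{6}{7} y^{2}}{2} = - \frac{3 y^{2}}{7}$)
$- \frac{4643}{-2993} + \frac{1564}{Q{\left(q{\left(-4 \right)} 3 \right)}} = - \frac{4643}{-2993} + \frac{1564}{\left(- \frac{3}{7}\right) \left(12 \cdot 3\right)^{2}} = \left(-4643\right) \left(- \frac{1}{2993}\right) + \frac{1564}{\left(- \frac{3}{7}\right) 36^{2}} = \frac{4643}{2993} + \frac{1564}{\left(- \frac{3}{7}\right) 1296} = \frac{4643}{2993} + \frac{1564}{- \frac{3888}{7}} = \frac{4643}{2993} + 1564 \left(- \frac{7}{3888}\right) = \frac{4643}{2993} - \frac{2737}{972} = - \frac{3678845}{2909196}$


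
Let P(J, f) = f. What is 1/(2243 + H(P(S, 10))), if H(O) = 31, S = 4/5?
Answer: 1/2274 ≈ 0.00043975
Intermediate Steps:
S = ⅘ (S = 4*(⅕) = ⅘ ≈ 0.80000)
1/(2243 + H(P(S, 10))) = 1/(2243 + 31) = 1/2274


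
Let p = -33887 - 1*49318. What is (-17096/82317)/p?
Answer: 17096/6849185985 ≈ 2.4961e-6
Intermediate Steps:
p = -83205 (p = -33887 - 49318 = -83205)
(-17096/82317)/p = -17096/82317/(-83205) = -17096*1/82317*(-1/83205) = -17096/82317*(-1/83205) = 17096/6849185985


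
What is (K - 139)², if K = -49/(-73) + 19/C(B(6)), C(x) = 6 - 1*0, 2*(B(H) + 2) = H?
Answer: 3504758401/191844 ≈ 18269.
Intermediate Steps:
B(H) = -2 + H/2
C(x) = 6 (C(x) = 6 + 0 = 6)
K = 1681/438 (K = -49/(-73) + 19/6 = -49*(-1/73) + 19*(⅙) = 49/73 + 19/6 = 1681/438 ≈ 3.8379)
(K - 139)² = (1681/438 - 139)² = (-59201/438)² = 3504758401/191844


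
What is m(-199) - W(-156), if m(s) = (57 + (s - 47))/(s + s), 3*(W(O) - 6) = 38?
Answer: -21721/1194 ≈ -18.192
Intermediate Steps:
W(O) = 56/3 (W(O) = 6 + (⅓)*38 = 6 + 38/3 = 56/3)
m(s) = (10 + s)/(2*s) (m(s) = (57 + (-47 + s))/((2*s)) = (10 + s)*(1/(2*s)) = (10 + s)/(2*s))
m(-199) - W(-156) = (½)*(10 - 199)/(-199) - 1*56/3 = (½)*(-1/199)*(-189) - 56/3 = 189/398 - 56/3 = -21721/1194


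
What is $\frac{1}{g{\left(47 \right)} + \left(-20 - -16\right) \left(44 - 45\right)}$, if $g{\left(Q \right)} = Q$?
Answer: $\frac{1}{51} \approx 0.019608$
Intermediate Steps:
$\frac{1}{g{\left(47 \right)} + \left(-20 - -16\right) \left(44 - 45\right)} = \frac{1}{47 + \left(-20 - -16\right) \left(44 - 45\right)} = \frac{1}{47 + \left(-20 + 16\right) \left(-1\right)} = \frac{1}{47 - -4} = \frac{1}{47 + 4} = \frac{1}{51}$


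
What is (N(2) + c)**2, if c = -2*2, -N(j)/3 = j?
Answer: 100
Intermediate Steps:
N(j) = -3*j
c = -4 (c = -1*4 = -4)
(N(2) + c)**2 = (-3*2 - 4)**2 = (-6 - 4)**2 = (-10)**2 = 100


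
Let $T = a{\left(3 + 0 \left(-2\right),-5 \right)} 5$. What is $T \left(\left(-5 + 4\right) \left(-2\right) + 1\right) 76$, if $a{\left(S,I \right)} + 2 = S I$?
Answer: $-19380$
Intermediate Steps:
$a{\left(S,I \right)} = -2 + I S$ ($a{\left(S,I \right)} = -2 + S I = -2 + I S$)
$T = -85$ ($T = \left(-2 - 5 \left(3 + 0 \left(-2\right)\right)\right) 5 = \left(-2 - 5 \left(3 + 0\right)\right) 5 = \left(-2 - 15\right) 5 = \left(-17\right) 5 = -85$)
$T \left(\left(-5 + 4\right) \left(-2\right) + 1\right) 76 = - 85 \left(\left(-5 + 4\right) \left(-2\right) + 1\right) 76 = - 85 \left(\left(-1\right) \left(-2\right) + 1\right) 76 = - 85 \left(2 + 1\right) 76 = \left(-85\right) 3 \cdot 76 = \left(-255\right) 76 = -19380$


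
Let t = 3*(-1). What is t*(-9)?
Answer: 27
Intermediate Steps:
t = -3
t*(-9) = -3*(-9) = 27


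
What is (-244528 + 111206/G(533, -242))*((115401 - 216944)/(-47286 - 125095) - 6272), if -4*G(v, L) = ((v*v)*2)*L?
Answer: 9087052419277722323514/5925557054989 ≈ 1.5335e+9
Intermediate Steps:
G(v, L) = -L*v²/2 (G(v, L) = -(v*v)*2*L/4 = -v²*2*L/4 = -2*v²*L/4 = -L*v²/2)
(-244528 + 111206/G(533, -242))*((115401 - 216944)/(-47286 - 125095) - 6272) = (-244528 + 111206/((-½*(-242)*533²)))*((115401 - 216944)/(-47286 - 125095) - 6272) = (-244528 + 111206/((-½*(-242)*284089)))*(-101543/(-172381) - 6272) = (-244528 + 111206/34374769)*(-101543*(-1/172381) - 6272) = (-244528 + 111206*(1/34374769))*(101543/172381 - 6272) = (-244528 + 111206/34374769)*(-1081072089/172381) = -8405593402826/34374769*(-1081072089/172381) = 9087052419277722323514/5925557054989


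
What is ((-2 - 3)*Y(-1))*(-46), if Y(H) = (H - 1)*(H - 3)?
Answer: 1840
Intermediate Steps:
Y(H) = (-1 + H)*(-3 + H)
((-2 - 3)*Y(-1))*(-46) = ((-2 - 3)*(3 + (-1)² - 4*(-1)))*(-46) = -5*(3 + 1 + 4)*(-46) = -5*8*(-46) = -40*(-46) = 1840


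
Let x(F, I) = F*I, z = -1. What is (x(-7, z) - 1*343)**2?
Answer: 112896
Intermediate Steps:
(x(-7, z) - 1*343)**2 = (-7*(-1) - 1*343)**2 = (7 - 343)**2 = (-336)**2 = 112896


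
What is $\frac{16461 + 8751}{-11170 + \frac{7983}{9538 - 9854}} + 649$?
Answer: $\frac{2288002255}{3537703} \approx 646.75$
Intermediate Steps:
$\frac{16461 + 8751}{-11170 + \frac{7983}{9538 - 9854}} + 649 = \frac{25212}{-11170 + \frac{7983}{9538 - 9854}} + 649 = \frac{25212}{-11170 + \frac{7983}{-316}} + 649 = \frac{25212}{-11170 + 7983 \left(- \frac{1}{316}\right)} + 649 = \frac{25212}{-11170 - \frac{7983}{316}} + 649 = \frac{25212}{- \frac{3537703}{316}} + 649 = 25212 \left(- \frac{316}{3537703}\right) + 649 = - \frac{7966992}{3537703} + 649 = \frac{2288002255}{3537703}$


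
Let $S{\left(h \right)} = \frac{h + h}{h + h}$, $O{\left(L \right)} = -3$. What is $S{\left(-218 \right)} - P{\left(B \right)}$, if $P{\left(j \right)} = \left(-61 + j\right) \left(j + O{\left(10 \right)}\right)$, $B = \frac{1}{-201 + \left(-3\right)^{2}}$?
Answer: $- \frac{6721537}{36864} \approx -182.33$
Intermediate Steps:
$B = - \frac{1}{192}$ ($B = \frac{1}{-201 + 9} = \frac{1}{-192} = - \frac{1}{192} \approx -0.0052083$)
$S{\left(h \right)} = 1$ ($S{\left(h \right)} = \frac{2 h}{2 h} = 2 h \frac{1}{2 h} = 1$)
$P{\left(j \right)} = \left(-61 + j\right) \left(-3 + j\right)$ ($P{\left(j \right)} = \left(-61 + j\right) \left(j - 3\right) = \left(-61 + j\right) \left(-3 + j\right)$)
$S{\left(-218 \right)} - P{\left(B \right)} = 1 - \left(183 + \left(- \frac{1}{192}\right)^{2} - - \frac{1}{3}\right) = 1 - \left(183 + \frac{1}{36864} + \frac{1}{3}\right) = 1 - \frac{6758401}{36864} = - \frac{6721537}{36864}$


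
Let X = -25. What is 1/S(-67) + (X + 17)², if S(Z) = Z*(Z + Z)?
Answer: 574593/8978 ≈ 64.000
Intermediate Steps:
S(Z) = 2*Z² (S(Z) = Z*(2*Z) = 2*Z²)
1/S(-67) + (X + 17)² = 1/(2*(-67)²) + (-25 + 17)² = 1/(2*4489) + (-8)² = 1/8978 + 64 = 574593/8978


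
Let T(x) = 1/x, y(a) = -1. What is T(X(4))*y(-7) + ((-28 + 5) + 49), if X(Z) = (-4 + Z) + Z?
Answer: 103/4 ≈ 25.750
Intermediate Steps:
X(Z) = -4 + 2*Z
T(X(4))*y(-7) + ((-28 + 5) + 49) = -1/(-4 + 2*4) + ((-28 + 5) + 49) = -1/(-4 + 8) + (-23 + 49) = -1/4 + 26 = (¼)*(-1) + 26 = -¼ + 26 = 103/4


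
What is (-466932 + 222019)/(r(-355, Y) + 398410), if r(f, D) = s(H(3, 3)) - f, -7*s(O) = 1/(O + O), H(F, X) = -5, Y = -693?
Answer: -17143910/27913551 ≈ -0.61418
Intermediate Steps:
s(O) = -1/(14*O) (s(O) = -1/(7*(O + O)) = -1/(2*O)/7 = -1/(14*O))
r(f, D) = 1/70 - f (r(f, D) = -1/14/(-5) - f = -1/14*(-⅕) - f = 1/70 - f)
(-466932 + 222019)/(r(-355, Y) + 398410) = (-466932 + 222019)/((1/70 - 1*(-355)) + 398410) = -244913/((1/70 + 355) + 398410) = -244913/(24851/70 + 398410) = -244913/27913551/70 = -244913*70/27913551 = -17143910/27913551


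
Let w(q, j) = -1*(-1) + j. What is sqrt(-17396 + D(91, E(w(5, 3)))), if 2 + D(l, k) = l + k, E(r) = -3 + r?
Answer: I*sqrt(17306) ≈ 131.55*I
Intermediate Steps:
w(q, j) = 1 + j
D(l, k) = -2 + k + l (D(l, k) = -2 + (l + k) = -2 + (k + l) = -2 + k + l)
sqrt(-17396 + D(91, E(w(5, 3)))) = sqrt(-17396 + (-2 + (-3 + (1 + 3)) + 91)) = sqrt(-17396 + (-2 + (-3 + 4) + 91)) = sqrt(-17396 + (-2 + 1 + 91)) = sqrt(-17396 + 90) = sqrt(-17306) = I*sqrt(17306)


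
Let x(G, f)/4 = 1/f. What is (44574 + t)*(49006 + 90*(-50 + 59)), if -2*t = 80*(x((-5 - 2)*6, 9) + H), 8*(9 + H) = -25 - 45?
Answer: 20294839136/9 ≈ 2.2550e+9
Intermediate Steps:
x(G, f) = 4/f
H = -71/4 (H = -9 + (-25 - 45)/8 = -9 + (⅛)*(-70) = -9 - 35/4 = -71/4 ≈ -17.750)
t = 6230/9 (t = -40*(4/9 - 71/4) = -40*(-623)/36 = -½*(-12460/9) = 6230/9 ≈ 692.22)
(44574 + t)*(49006 + 90*(-50 + 59)) = (44574 + 6230/9)*(49006 + 90*(-50 + 59)) = 407396*(49006 + 90*9)/9 = 407396*(49006 + 810)/9 = (407396/9)*49816 = 20294839136/9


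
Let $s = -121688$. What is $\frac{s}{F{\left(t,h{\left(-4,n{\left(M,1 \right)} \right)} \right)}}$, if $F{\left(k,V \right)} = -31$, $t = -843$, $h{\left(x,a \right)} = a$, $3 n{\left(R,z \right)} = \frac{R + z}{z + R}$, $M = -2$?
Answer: $\frac{121688}{31} \approx 3925.4$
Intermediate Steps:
$n{\left(R,z \right)} = \frac{1}{3}$ ($n{\left(R,z \right)} = \frac{\left(R + z\right) \frac{1}{z + R}}{3} = \frac{\left(R + z\right) \frac{1}{R + z}}{3} = \frac{1}{3} \cdot 1 = \frac{1}{3}$)
$\frac{s}{F{\left(t,h{\left(-4,n{\left(M,1 \right)} \right)} \right)}} = - \frac{121688}{-31} = \left(-121688\right) \left(- \frac{1}{31}\right) = \frac{121688}{31}$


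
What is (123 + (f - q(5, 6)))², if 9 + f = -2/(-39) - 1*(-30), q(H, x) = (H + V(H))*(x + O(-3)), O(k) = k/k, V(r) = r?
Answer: 8340544/1521 ≈ 5483.6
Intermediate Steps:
O(k) = 1
q(H, x) = 2*H*(1 + x) (q(H, x) = (H + H)*(x + 1) = (2*H)*(1 + x) = 2*H*(1 + x))
f = 821/39 (f = -9 + (-2/(-39) - 1*(-30)) = -9 + (-2*(-1/39) + 30) = -9 + (2/39 + 30) = -9 + 1172/39 = 821/39 ≈ 21.051)
(123 + (f - q(5, 6)))² = (123 + (821/39 - 2*5*(1 + 6)))² = (123 + (821/39 - 2*5*7))² = (123 + (821/39 - 1*70))² = (123 + (821/39 - 70))² = (123 - 1909/39)² = (2888/39)² = 8340544/1521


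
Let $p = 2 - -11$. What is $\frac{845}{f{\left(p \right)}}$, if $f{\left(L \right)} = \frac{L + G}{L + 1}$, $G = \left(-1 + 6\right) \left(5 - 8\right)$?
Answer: $-5915$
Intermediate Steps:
$p = 13$ ($p = 2 + 11 = 13$)
$G = -15$ ($G = 5 \left(-3\right) = -15$)
$f{\left(L \right)} = \frac{-15 + L}{1 + L}$ ($f{\left(L \right)} = \frac{L - 15}{L + 1} = \frac{-15 + L}{1 + L}$)
$\frac{845}{f{\left(p \right)}} = \frac{845}{\frac{1}{1 + 13} \left(-15 + 13\right)} = \frac{845}{\frac{1}{14} \left(-2\right)} = \frac{845}{- \frac{1}{7}} = 845 \left(-7\right) = -5915$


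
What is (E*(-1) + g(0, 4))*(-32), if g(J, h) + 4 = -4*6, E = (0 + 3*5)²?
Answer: 8096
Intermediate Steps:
E = 225 (E = (0 + 15)² = 15² = 225)
g(J, h) = -28 (g(J, h) = -4 - 4*6 = -4 - 24 = -28)
(E*(-1) + g(0, 4))*(-32) = (225*(-1) - 28)*(-32) = (-225 - 28)*(-32) = -253*(-32) = 8096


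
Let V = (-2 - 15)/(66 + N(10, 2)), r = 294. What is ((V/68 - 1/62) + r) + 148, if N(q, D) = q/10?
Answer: 3671971/8308 ≈ 441.98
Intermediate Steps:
N(q, D) = q/10 (N(q, D) = q*(⅒) = q/10)
V = -17/67 (V = (-2 - 15)/(66 + (⅒)*10) = -17/(66 + 1) = -17/67 ≈ -0.25373)
((V/68 - 1/62) + r) + 148 = ((-17/67/68 - 1/62) + 294) + 148 = ((-17/67*1/68 - 1*1/62) + 294) + 148 = ((-1/268 - 1/62) + 294) + 148 = (-165/8308 + 294) + 148 = 2442387/8308 + 148 = 3671971/8308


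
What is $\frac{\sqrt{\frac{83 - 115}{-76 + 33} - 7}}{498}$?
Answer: $\frac{i \sqrt{11567}}{21414} \approx 0.0050224 i$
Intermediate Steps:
$\frac{\sqrt{\frac{83 - 115}{-76 + 33} - 7}}{498} = \sqrt{- \frac{32}{-43} - 7} \cdot \frac{1}{498} = \sqrt{\left(-32\right) \left(- \frac{1}{43}\right) - 7} \cdot \frac{1}{498} = \sqrt{\frac{32}{43} - 7} \cdot \frac{1}{498} = \sqrt{- \frac{269}{43}} \cdot \frac{1}{498} = \frac{i \sqrt{11567}}{43} \cdot \frac{1}{498} = \frac{i \sqrt{11567}}{21414}$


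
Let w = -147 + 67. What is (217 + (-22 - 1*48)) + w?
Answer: 67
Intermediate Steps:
w = -80
(217 + (-22 - 1*48)) + w = (217 + (-22 - 1*48)) - 80 = (217 + (-22 - 48)) - 80 = (217 - 70) - 80 = 147 - 80 = 67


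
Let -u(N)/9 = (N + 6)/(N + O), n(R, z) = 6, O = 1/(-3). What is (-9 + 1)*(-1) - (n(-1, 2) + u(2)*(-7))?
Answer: -1502/5 ≈ -300.40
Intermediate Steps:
O = -1/3 ≈ -0.33333
u(N) = -9*(6 + N)/(-1/3 + N) (u(N) = -9*(N + 6)/(N - 1/3) = -9*(6 + N)/(-1/3 + N))
(-9 + 1)*(-1) - (n(-1, 2) + u(2)*(-7)) = (-9 + 1)*(-1) - (6 + (27*(-6 - 1*2)/(-1 + 3*2))*(-7)) = -8*(-1) - (6 + (27*(-6 - 2)/(-1 + 6))*(-7)) = 8 - (6 + (27*(-8)/5)*(-7)) = 8 - (6 + (27*(1/5)*(-8))*(-7)) = 8 - (6 - 216/5*(-7)) = 8 - (6 + 1512/5) = 8 - 1*1542/5 = 8 - 1542/5 = -1502/5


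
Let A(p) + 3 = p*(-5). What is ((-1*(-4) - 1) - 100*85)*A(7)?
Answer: 322886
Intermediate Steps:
A(p) = -3 - 5*p (A(p) = -3 + p*(-5) = -3 - 5*p)
((-1*(-4) - 1) - 100*85)*A(7) = ((-1*(-4) - 1) - 100*85)*(-3 - 5*7) = ((4 - 1) - 8500)*(-3 - 35) = (3 - 8500)*(-38) = -8497*(-38) = 322886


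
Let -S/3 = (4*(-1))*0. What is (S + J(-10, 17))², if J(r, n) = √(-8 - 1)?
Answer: -9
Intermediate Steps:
J(r, n) = 3*I (J(r, n) = √(-9) = 3*I)
S = 0 (S = -3*4*(-1)*0 = -(-12)*0 = -3*0 = 0)
(S + J(-10, 17))² = (0 + 3*I)² = (3*I)² = -9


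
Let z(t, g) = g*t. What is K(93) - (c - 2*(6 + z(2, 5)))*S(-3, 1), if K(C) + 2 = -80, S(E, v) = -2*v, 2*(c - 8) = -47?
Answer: -177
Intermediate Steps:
c = -31/2 (c = 8 + (½)*(-47) = 8 - 47/2 = -31/2 ≈ -15.500)
K(C) = -82 (K(C) = -2 - 80 = -82)
K(93) - (c - 2*(6 + z(2, 5)))*S(-3, 1) = -82 - (-31/2 - 2*(6 + 5*2))*(-2*1) = -82 - (-31/2 - 2*(6 + 10))*(-2) = -82 - (-31/2 - 2*16)*(-2) = -82 - (-31/2 - 32)*(-2) = -82 - (-95)*(-2)/2 = -82 - 1*95 = -82 - 95 = -177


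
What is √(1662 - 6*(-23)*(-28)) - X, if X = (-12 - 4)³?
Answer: 4096 + I*√2202 ≈ 4096.0 + 46.925*I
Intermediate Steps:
X = -4096 (X = (-16)³ = -4096)
√(1662 - 6*(-23)*(-28)) - X = √(1662 - 6*(-23)*(-28)) - 1*(-4096) = √(1662 + 138*(-28)) + 4096 = √(1662 - 3864) + 4096 = √(-2202) + 4096 = I*√2202 + 4096 = 4096 + I*√2202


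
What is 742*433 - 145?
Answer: 321141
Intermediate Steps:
742*433 - 145 = 321286 - 145 = 321141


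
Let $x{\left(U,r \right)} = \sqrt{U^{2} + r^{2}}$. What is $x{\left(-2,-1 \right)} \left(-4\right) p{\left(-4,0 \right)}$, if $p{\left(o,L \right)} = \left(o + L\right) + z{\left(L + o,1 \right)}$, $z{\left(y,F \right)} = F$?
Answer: $12 \sqrt{5} \approx 26.833$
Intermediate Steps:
$p{\left(o,L \right)} = 1 + L + o$ ($p{\left(o,L \right)} = \left(o + L\right) + 1 = \left(L + o\right) + 1 = 1 + L + o$)
$x{\left(-2,-1 \right)} \left(-4\right) p{\left(-4,0 \right)} = \sqrt{\left(-2\right)^{2} + \left(-1\right)^{2}} \left(-4\right) \left(1 + 0 - 4\right) = \sqrt{4 + 1} \left(-4\right) \left(-3\right) = \sqrt{5} \left(-4\right) \left(-3\right) = - 4 \sqrt{5} \left(-3\right) = 12 \sqrt{5}$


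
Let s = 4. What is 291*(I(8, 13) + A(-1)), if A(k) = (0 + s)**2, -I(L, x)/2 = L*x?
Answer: -55872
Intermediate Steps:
I(L, x) = -2*L*x
A(k) = 16 (A(k) = (0 + 4)**2 = 4**2 = 16)
291*(I(8, 13) + A(-1)) = 291*(-2*8*13 + 16) = 291*(-208 + 16) = 291*(-192) = -55872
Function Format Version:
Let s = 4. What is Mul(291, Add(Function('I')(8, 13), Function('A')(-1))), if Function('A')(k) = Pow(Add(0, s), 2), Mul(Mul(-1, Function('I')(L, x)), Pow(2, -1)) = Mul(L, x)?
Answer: -55872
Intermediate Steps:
Function('I')(L, x) = Mul(-2, L, x) (Function('I')(L, x) = Mul(-2, Mul(L, x)) = Mul(-2, L, x))
Function('A')(k) = 16 (Function('A')(k) = Pow(Add(0, 4), 2) = Pow(4, 2) = 16)
Mul(291, Add(Function('I')(8, 13), Function('A')(-1))) = Mul(291, Add(Mul(-2, 8, 13), 16)) = Mul(291, Add(-208, 16)) = Mul(291, -192) = -55872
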